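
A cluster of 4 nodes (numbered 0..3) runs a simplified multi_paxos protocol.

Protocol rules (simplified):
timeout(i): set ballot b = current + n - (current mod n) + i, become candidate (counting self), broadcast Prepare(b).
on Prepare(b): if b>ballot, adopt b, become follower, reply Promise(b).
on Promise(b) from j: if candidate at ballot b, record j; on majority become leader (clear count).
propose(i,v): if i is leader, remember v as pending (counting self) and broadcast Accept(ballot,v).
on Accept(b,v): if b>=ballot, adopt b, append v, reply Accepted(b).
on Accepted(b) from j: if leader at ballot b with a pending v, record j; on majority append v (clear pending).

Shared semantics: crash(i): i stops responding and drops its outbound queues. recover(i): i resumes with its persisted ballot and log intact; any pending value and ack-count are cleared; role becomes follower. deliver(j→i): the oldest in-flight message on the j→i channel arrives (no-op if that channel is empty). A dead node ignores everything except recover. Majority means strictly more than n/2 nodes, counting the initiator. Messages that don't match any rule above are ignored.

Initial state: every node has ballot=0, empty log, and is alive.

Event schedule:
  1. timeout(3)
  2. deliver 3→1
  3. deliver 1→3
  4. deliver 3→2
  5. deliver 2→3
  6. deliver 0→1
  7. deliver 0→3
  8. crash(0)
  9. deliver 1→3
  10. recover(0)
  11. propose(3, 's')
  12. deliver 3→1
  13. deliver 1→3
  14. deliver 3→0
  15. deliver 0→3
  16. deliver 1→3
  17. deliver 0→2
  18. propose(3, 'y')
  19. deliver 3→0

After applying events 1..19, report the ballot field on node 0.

[1] timeout(3) → N3(cand b7 [-])
[2] deliver 3→1 → N1(foll b7 [-])
[3] deliver 1→3 → ∅
[4] deliver 3→2 → N2(foll b7 [-])
[5] deliver 2→3 → N3(lead b7 [-])
[6] deliver 0→1 → ∅
[7] deliver 0→3 → ∅
[8] crash(0) → N0(✗foll b0 [-])
[9] deliver 1→3 → ∅
[10] recover(0) → N0(foll b0 [-])
[11] propose(3,'s') → ∅
[12] deliver 3→1 → N1(foll b7 [s])
[13] deliver 1→3 → ∅
[14] deliver 3→0 → N0(foll b7 [-])
[15] deliver 0→3 → ∅
[16] deliver 1→3 → ∅
[17] deliver 0→2 → ∅
[18] propose(3,'y') → ∅
[19] deliver 3→0 → N0(foll b7 [s])

7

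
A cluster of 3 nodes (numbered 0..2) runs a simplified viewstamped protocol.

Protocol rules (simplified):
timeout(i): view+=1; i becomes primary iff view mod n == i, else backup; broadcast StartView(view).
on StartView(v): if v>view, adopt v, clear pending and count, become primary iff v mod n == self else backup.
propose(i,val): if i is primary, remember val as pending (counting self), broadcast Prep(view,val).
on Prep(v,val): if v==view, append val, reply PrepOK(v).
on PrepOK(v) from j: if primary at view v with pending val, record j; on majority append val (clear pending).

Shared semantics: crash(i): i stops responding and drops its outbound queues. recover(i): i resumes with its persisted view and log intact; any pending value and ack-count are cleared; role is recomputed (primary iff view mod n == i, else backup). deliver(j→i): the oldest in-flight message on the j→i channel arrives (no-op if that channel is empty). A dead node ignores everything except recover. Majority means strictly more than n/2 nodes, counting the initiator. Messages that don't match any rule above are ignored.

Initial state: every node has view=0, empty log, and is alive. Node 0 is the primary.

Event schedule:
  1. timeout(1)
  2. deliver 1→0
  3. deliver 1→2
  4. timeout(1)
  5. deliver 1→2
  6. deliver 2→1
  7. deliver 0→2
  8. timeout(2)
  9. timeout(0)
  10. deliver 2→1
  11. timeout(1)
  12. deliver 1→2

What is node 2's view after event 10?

3

e1 timeout(1): 1[prim,v=1,-]
e2 deliver 1→0: 0[back,v=1,-]
e3 deliver 1→2: 2[back,v=1,-]
e4 timeout(1): 1[back,v=2,-]
e5 deliver 1→2: 2[prim,v=2,-]
e6 deliver 2→1: ·
e7 deliver 0→2: ·
e8 timeout(2): 2[back,v=3,-]
e9 timeout(0): 0[back,v=2,-]
e10 deliver 2→1: 1[back,v=3,-]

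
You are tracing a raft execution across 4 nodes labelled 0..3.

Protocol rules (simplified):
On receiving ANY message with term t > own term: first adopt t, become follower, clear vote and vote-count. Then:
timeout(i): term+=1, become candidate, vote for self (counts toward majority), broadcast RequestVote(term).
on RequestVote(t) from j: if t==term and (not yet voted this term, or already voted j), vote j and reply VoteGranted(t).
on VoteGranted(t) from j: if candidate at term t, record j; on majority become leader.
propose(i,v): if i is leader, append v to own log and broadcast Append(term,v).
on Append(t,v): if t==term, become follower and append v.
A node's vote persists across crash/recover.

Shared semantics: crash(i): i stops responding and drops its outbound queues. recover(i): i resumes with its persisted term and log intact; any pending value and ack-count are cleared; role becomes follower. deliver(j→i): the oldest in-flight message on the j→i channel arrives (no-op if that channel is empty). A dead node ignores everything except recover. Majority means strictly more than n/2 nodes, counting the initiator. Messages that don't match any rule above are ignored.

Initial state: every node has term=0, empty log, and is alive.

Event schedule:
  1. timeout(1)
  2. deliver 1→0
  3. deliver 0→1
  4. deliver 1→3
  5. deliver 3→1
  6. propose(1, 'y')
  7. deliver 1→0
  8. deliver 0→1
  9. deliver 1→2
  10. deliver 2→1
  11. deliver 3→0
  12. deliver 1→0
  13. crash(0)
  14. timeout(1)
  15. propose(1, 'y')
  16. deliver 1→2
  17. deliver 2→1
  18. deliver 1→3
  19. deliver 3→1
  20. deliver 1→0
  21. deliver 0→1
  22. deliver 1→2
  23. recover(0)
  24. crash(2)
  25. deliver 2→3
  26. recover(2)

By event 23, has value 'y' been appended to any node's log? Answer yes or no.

step 1 timeout(1): 1={cand,t=1,log=-}
step 2 deliver 1→0: 0={foll,t=1,log=-}
step 3 deliver 0→1: —
step 4 deliver 1→3: 3={foll,t=1,log=-}
step 5 deliver 3→1: 1={lead,t=1,log=-}
step 6 propose(1,'y'): 1={lead,t=1,log=y}
step 7 deliver 1→0: 0={foll,t=1,log=y}
step 8 deliver 0→1: —
step 9 deliver 1→2: 2={foll,t=1,log=-}
step 10 deliver 2→1: —
step 11 deliver 3→0: —
step 12 deliver 1→0: —
step 13 crash(0): 0={✗foll,t=1,log=y}
step 14 timeout(1): 1={cand,t=2,log=y}
step 15 propose(1,'y'): —
step 16 deliver 1→2: 2={foll,t=1,log=y}
step 17 deliver 2→1: —
step 18 deliver 1→3: 3={foll,t=1,log=y}
step 19 deliver 3→1: —
step 20 deliver 1→0: —
step 21 deliver 0→1: —
step 22 deliver 1→2: 2={foll,t=2,log=y}
step 23 recover(0): 0={foll,t=1,log=y}

yes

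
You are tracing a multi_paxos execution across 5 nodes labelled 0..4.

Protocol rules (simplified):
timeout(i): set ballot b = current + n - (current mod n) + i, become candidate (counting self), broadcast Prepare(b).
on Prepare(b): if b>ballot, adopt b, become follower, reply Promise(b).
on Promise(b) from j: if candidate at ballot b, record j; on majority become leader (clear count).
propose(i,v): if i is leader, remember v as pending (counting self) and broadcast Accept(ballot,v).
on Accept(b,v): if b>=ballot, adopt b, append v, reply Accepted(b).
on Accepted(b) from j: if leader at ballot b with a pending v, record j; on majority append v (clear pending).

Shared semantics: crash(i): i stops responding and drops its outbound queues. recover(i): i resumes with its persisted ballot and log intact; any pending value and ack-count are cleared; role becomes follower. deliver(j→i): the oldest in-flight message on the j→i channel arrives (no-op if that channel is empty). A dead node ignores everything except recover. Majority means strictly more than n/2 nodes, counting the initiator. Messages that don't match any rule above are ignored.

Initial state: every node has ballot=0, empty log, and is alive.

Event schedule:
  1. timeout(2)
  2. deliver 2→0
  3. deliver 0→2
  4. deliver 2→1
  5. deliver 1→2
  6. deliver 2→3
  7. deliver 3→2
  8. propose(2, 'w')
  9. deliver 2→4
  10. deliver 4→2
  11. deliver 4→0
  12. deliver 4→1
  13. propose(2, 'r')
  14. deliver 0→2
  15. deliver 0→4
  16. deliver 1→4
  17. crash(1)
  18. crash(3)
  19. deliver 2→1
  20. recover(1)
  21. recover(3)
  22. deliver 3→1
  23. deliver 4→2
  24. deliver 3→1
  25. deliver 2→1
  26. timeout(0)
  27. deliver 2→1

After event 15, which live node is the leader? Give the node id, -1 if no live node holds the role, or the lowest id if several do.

2

after 1 — timeout(2): n2:cand/b7/[-]
after 2 — deliver 2→0: n0:foll/b7/[-]
after 3 — deliver 0→2: ·
after 4 — deliver 2→1: n1:foll/b7/[-]
after 5 — deliver 1→2: n2:lead/b7/[-]
after 6 — deliver 2→3: n3:foll/b7/[-]
after 7 — deliver 3→2: ·
after 8 — propose(2,'w'): ·
after 9 — deliver 2→4: n4:foll/b7/[-]
after 10 — deliver 4→2: ·
after 11 — deliver 4→0: ·
after 12 — deliver 4→1: ·
after 13 — propose(2,'r'): ·
after 14 — deliver 0→2: ·
after 15 — deliver 0→4: ·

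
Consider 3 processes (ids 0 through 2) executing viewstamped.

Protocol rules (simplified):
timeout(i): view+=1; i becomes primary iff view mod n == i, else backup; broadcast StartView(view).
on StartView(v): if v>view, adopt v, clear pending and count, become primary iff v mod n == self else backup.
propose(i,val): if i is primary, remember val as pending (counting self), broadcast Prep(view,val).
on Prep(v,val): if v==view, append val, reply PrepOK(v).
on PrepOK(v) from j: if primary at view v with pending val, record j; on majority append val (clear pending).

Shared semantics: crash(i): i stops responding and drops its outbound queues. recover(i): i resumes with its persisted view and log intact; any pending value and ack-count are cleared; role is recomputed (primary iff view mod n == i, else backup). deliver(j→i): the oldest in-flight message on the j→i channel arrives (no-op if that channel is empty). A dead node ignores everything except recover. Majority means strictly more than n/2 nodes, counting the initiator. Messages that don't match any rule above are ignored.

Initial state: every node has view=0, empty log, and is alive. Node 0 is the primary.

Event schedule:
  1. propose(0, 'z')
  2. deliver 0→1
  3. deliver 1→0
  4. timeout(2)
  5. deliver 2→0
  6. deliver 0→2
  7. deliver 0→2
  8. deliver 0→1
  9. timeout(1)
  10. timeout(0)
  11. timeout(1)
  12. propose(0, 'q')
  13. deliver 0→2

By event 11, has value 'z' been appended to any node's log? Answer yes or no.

1. propose(0,'z'):  nop
2. deliver 0→1:  <1:back v0 z>
3. deliver 1→0:  <0:prim v0 z>
4. timeout(2):  <2:back v1 ->
5. deliver 2→0:  <0:back v1 z>
6. deliver 0→2:  nop
7. deliver 0→2:  nop
8. deliver 0→1:  nop
9. timeout(1):  <1:prim v1 z>
10. timeout(0):  <0:back v2 z>
11. timeout(1):  <1:back v2 z>

yes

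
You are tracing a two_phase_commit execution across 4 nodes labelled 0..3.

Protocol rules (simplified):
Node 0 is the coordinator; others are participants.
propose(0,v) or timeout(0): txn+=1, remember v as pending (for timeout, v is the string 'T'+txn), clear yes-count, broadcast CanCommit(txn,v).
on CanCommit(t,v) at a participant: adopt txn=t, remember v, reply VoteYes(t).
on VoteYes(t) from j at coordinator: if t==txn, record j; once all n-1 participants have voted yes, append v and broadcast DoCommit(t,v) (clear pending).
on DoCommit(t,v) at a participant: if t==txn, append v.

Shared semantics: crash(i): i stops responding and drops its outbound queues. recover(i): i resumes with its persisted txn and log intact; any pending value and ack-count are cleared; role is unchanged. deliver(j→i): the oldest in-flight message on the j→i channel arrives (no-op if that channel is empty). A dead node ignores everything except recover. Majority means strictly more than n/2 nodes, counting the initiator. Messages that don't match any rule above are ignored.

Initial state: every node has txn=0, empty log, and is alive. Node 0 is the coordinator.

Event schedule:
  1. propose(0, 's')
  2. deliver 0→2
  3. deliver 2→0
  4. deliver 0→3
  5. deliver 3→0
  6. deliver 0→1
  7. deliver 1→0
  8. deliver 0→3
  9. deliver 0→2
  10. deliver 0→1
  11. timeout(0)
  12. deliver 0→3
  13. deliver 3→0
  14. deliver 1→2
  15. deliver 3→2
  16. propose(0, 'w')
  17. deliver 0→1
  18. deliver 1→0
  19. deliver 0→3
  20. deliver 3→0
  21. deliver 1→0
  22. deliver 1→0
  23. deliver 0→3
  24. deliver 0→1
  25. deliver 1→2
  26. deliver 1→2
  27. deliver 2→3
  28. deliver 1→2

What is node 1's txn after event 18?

after 1 — propose(0,'s'): n0:coor/t1/[-]
after 2 — deliver 0→2: n2:part/t1/[-]
after 3 — deliver 2→0: ·
after 4 — deliver 0→3: n3:part/t1/[-]
after 5 — deliver 3→0: ·
after 6 — deliver 0→1: n1:part/t1/[-]
after 7 — deliver 1→0: n0:coor/t1/[s]
after 8 — deliver 0→3: n3:part/t1/[s]
after 9 — deliver 0→2: n2:part/t1/[s]
after 10 — deliver 0→1: n1:part/t1/[s]
after 11 — timeout(0): n0:coor/t2/[s]
after 12 — deliver 0→3: n3:part/t2/[s]
after 13 — deliver 3→0: ·
after 14 — deliver 1→2: ·
after 15 — deliver 3→2: ·
after 16 — propose(0,'w'): n0:coor/t3/[s]
after 17 — deliver 0→1: n1:part/t2/[s]
after 18 — deliver 1→0: ·

2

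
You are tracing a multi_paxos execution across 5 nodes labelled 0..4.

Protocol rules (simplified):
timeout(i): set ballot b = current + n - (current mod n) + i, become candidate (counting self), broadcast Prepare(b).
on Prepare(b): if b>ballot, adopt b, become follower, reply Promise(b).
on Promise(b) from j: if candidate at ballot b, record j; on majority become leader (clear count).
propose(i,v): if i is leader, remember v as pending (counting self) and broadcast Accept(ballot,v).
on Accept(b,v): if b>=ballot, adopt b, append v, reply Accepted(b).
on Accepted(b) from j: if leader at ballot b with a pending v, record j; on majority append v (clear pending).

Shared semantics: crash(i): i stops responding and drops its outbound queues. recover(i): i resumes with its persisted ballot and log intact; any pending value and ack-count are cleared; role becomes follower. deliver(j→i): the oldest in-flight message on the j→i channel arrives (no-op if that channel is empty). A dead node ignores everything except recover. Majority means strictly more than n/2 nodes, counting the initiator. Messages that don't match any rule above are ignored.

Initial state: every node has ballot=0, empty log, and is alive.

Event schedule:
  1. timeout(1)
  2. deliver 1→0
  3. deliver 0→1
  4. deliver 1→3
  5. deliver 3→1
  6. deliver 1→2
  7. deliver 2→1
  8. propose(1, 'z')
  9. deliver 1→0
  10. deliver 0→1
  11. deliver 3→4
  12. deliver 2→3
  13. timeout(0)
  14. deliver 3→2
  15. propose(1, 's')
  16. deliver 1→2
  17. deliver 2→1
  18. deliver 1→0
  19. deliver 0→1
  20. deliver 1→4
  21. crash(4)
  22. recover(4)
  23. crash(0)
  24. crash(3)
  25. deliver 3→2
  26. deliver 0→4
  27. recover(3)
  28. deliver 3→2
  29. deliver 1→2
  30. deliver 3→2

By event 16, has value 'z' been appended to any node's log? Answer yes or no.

[1] timeout(1) → N1(cand b6 [-])
[2] deliver 1→0 → N0(foll b6 [-])
[3] deliver 0→1 → ∅
[4] deliver 1→3 → N3(foll b6 [-])
[5] deliver 3→1 → N1(lead b6 [-])
[6] deliver 1→2 → N2(foll b6 [-])
[7] deliver 2→1 → ∅
[8] propose(1,'z') → ∅
[9] deliver 1→0 → N0(foll b6 [z])
[10] deliver 0→1 → ∅
[11] deliver 3→4 → ∅
[12] deliver 2→3 → ∅
[13] timeout(0) → N0(cand b10 [z])
[14] deliver 3→2 → ∅
[15] propose(1,'s') → ∅
[16] deliver 1→2 → N2(foll b6 [z])

yes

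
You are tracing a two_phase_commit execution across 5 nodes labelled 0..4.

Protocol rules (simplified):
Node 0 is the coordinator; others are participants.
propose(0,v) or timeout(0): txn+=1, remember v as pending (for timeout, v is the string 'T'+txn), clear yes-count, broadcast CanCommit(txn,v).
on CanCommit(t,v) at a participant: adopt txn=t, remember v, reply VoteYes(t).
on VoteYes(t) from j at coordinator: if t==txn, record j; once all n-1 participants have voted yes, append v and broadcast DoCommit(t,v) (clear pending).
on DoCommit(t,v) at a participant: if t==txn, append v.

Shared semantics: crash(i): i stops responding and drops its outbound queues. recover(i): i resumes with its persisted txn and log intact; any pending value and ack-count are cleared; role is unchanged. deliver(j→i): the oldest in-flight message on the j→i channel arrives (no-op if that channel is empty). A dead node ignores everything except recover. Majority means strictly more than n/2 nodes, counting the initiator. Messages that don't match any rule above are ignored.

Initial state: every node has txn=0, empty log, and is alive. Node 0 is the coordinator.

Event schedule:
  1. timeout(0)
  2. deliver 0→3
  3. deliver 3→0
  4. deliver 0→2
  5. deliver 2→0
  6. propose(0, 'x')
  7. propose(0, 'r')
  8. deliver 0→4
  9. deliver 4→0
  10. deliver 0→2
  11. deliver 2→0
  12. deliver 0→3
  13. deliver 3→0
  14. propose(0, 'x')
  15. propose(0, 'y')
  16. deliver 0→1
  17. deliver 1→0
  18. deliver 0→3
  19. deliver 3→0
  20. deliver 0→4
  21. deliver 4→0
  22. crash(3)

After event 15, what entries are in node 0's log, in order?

empty

step 1 timeout(0): 0={coor,t=1,log=-}
step 2 deliver 0→3: 3={part,t=1,log=-}
step 3 deliver 3→0: —
step 4 deliver 0→2: 2={part,t=1,log=-}
step 5 deliver 2→0: —
step 6 propose(0,'x'): 0={coor,t=2,log=-}
step 7 propose(0,'r'): 0={coor,t=3,log=-}
step 8 deliver 0→4: 4={part,t=1,log=-}
step 9 deliver 4→0: —
step 10 deliver 0→2: 2={part,t=2,log=-}
step 11 deliver 2→0: —
step 12 deliver 0→3: 3={part,t=2,log=-}
step 13 deliver 3→0: —
step 14 propose(0,'x'): 0={coor,t=4,log=-}
step 15 propose(0,'y'): 0={coor,t=5,log=-}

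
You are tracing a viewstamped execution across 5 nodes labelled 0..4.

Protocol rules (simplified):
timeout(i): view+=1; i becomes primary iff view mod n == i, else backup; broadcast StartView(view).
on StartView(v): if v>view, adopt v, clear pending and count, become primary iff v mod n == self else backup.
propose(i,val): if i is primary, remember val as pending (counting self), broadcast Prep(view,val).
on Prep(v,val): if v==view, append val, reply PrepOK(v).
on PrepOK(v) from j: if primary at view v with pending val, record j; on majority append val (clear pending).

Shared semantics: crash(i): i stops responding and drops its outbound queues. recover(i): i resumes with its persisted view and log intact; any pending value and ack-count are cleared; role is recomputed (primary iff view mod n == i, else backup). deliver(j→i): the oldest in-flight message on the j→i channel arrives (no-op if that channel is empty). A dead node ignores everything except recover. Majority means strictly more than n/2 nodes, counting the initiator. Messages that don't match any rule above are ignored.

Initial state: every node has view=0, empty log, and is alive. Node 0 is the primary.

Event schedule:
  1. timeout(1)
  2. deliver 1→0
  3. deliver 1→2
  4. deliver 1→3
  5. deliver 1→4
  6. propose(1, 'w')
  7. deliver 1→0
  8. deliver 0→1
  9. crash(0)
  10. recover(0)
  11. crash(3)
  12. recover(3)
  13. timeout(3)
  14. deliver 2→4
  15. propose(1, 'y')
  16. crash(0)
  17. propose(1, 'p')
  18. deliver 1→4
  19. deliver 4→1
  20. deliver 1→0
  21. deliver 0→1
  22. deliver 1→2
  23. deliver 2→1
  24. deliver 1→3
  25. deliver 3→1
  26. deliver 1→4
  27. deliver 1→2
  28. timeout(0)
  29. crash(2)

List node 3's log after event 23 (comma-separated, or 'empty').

empty

step 1 timeout(1): 1={prim,v=1,log=-}
step 2 deliver 1→0: 0={back,v=1,log=-}
step 3 deliver 1→2: 2={back,v=1,log=-}
step 4 deliver 1→3: 3={back,v=1,log=-}
step 5 deliver 1→4: 4={back,v=1,log=-}
step 6 propose(1,'w'): —
step 7 deliver 1→0: 0={back,v=1,log=w}
step 8 deliver 0→1: —
step 9 crash(0): 0={✗back,v=1,log=w}
step 10 recover(0): 0={back,v=1,log=w}
step 11 crash(3): 3={✗back,v=1,log=-}
step 12 recover(3): 3={back,v=1,log=-}
step 13 timeout(3): 3={back,v=2,log=-}
step 14 deliver 2→4: —
step 15 propose(1,'y'): —
step 16 crash(0): 0={✗back,v=1,log=w}
step 17 propose(1,'p'): —
step 18 deliver 1→4: 4={back,v=1,log=w}
step 19 deliver 4→1: —
step 20 deliver 1→0: —
step 21 deliver 0→1: —
step 22 deliver 1→2: 2={back,v=1,log=w}
step 23 deliver 2→1: 1={prim,v=1,log=p}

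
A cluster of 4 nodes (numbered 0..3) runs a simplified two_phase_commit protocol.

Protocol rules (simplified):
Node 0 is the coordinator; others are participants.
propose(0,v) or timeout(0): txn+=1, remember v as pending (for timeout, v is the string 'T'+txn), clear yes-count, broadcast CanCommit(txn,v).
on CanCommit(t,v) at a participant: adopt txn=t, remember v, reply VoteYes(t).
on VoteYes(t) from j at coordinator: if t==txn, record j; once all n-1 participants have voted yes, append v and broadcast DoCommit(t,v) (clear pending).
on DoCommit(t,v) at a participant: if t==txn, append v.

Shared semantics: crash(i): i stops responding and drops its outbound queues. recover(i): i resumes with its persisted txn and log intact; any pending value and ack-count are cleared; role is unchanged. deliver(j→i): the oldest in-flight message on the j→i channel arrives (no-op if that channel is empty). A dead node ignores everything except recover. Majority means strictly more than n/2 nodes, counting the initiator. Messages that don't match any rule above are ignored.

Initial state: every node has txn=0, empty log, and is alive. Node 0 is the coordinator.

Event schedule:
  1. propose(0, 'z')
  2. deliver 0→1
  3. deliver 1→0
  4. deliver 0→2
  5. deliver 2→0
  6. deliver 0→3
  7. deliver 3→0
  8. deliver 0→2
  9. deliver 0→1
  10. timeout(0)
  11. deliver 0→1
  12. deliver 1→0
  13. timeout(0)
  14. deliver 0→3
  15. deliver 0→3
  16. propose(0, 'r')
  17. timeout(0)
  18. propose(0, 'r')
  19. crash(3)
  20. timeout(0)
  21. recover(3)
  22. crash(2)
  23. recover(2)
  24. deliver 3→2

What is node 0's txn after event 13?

step 1 propose(0,'z'): 0={coor,t=1,log=-}
step 2 deliver 0→1: 1={part,t=1,log=-}
step 3 deliver 1→0: —
step 4 deliver 0→2: 2={part,t=1,log=-}
step 5 deliver 2→0: —
step 6 deliver 0→3: 3={part,t=1,log=-}
step 7 deliver 3→0: 0={coor,t=1,log=z}
step 8 deliver 0→2: 2={part,t=1,log=z}
step 9 deliver 0→1: 1={part,t=1,log=z}
step 10 timeout(0): 0={coor,t=2,log=z}
step 11 deliver 0→1: 1={part,t=2,log=z}
step 12 deliver 1→0: —
step 13 timeout(0): 0={coor,t=3,log=z}

3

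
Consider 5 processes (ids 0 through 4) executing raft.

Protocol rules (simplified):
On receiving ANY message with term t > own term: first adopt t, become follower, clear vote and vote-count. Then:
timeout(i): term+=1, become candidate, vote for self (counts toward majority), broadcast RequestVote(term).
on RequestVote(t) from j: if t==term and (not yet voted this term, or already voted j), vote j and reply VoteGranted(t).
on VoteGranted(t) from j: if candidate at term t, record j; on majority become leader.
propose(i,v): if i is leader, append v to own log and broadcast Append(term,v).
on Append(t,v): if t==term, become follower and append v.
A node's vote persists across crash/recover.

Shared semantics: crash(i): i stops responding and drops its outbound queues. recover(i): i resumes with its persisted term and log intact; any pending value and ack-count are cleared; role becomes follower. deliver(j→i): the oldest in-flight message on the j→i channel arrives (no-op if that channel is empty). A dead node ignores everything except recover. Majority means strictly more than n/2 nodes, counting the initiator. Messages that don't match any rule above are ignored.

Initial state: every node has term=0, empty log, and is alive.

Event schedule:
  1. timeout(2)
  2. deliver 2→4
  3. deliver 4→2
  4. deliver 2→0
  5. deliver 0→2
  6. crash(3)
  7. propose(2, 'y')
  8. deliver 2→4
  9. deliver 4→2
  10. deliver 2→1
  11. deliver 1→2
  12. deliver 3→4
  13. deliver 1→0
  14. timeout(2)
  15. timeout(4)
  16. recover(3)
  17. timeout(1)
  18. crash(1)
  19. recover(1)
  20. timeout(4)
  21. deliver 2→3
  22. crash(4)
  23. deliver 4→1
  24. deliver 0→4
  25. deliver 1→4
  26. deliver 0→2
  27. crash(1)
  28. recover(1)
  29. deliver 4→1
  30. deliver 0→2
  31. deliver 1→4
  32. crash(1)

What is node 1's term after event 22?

[1] timeout(2) → N2(cand t1 [-])
[2] deliver 2→4 → N4(foll t1 [-])
[3] deliver 4→2 → ∅
[4] deliver 2→0 → N0(foll t1 [-])
[5] deliver 0→2 → N2(lead t1 [-])
[6] crash(3) → N3(✗foll t0 [-])
[7] propose(2,'y') → N2(lead t1 [y])
[8] deliver 2→4 → N4(foll t1 [y])
[9] deliver 4→2 → ∅
[10] deliver 2→1 → N1(foll t1 [-])
[11] deliver 1→2 → ∅
[12] deliver 3→4 → ∅
[13] deliver 1→0 → ∅
[14] timeout(2) → N2(cand t2 [y])
[15] timeout(4) → N4(cand t2 [y])
[16] recover(3) → N3(foll t0 [-])
[17] timeout(1) → N1(cand t2 [-])
[18] crash(1) → N1(✗cand t2 [-])
[19] recover(1) → N1(foll t2 [-])
[20] timeout(4) → N4(cand t3 [y])
[21] deliver 2→3 → N3(foll t1 [-])
[22] crash(4) → N4(✗cand t3 [y])

2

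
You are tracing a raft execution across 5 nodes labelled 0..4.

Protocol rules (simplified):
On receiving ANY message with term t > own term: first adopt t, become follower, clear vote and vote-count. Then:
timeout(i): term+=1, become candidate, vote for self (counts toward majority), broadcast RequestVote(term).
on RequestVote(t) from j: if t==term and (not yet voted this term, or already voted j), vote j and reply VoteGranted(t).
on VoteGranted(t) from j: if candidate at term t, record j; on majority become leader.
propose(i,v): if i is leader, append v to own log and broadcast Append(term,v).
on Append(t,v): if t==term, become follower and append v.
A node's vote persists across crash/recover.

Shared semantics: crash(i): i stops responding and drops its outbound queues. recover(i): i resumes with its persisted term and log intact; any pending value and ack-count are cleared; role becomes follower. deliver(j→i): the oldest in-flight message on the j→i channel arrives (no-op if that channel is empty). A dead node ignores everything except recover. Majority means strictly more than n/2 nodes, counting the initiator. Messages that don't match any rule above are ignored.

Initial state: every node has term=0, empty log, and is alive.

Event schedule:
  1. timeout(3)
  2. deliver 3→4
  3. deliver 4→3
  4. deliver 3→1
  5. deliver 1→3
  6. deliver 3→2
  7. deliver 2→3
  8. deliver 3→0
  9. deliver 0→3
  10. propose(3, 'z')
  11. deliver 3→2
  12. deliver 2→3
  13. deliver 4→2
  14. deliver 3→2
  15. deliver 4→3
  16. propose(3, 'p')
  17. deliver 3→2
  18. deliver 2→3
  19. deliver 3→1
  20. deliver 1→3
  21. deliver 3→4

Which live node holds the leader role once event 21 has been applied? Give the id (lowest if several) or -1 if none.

e1 timeout(3): 3[cand,t=1,-]
e2 deliver 3→4: 4[foll,t=1,-]
e3 deliver 4→3: ·
e4 deliver 3→1: 1[foll,t=1,-]
e5 deliver 1→3: 3[lead,t=1,-]
e6 deliver 3→2: 2[foll,t=1,-]
e7 deliver 2→3: ·
e8 deliver 3→0: 0[foll,t=1,-]
e9 deliver 0→3: ·
e10 propose(3,'z'): 3[lead,t=1,z]
e11 deliver 3→2: 2[foll,t=1,z]
e12 deliver 2→3: ·
e13 deliver 4→2: ·
e14 deliver 3→2: ·
e15 deliver 4→3: ·
e16 propose(3,'p'): 3[lead,t=1,z,p]
e17 deliver 3→2: 2[foll,t=1,z,p]
e18 deliver 2→3: ·
e19 deliver 3→1: 1[foll,t=1,z]
e20 deliver 1→3: ·
e21 deliver 3→4: 4[foll,t=1,z]

3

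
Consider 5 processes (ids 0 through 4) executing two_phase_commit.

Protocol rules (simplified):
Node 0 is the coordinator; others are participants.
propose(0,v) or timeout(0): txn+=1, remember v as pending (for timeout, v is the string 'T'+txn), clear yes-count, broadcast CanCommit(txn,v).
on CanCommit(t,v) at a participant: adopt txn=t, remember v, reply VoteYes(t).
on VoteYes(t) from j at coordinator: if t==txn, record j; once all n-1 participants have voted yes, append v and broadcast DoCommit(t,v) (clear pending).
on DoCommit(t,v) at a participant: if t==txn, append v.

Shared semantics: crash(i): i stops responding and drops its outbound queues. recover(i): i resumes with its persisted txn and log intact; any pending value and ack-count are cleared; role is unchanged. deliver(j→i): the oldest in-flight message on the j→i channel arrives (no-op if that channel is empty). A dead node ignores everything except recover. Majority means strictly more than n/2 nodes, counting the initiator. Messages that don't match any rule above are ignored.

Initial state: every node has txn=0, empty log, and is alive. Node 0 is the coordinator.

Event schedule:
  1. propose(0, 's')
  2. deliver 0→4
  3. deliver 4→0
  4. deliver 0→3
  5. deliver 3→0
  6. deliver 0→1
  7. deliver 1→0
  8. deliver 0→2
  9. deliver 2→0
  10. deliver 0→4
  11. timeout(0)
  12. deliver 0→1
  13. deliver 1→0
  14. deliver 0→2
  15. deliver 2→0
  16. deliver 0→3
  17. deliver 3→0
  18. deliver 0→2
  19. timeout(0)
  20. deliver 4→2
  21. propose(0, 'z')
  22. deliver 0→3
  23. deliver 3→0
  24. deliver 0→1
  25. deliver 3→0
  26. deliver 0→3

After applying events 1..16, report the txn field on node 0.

2

e1 propose(0,'s'): 0[coor,t=1,-]
e2 deliver 0→4: 4[part,t=1,-]
e3 deliver 4→0: ·
e4 deliver 0→3: 3[part,t=1,-]
e5 deliver 3→0: ·
e6 deliver 0→1: 1[part,t=1,-]
e7 deliver 1→0: ·
e8 deliver 0→2: 2[part,t=1,-]
e9 deliver 2→0: 0[coor,t=1,s]
e10 deliver 0→4: 4[part,t=1,s]
e11 timeout(0): 0[coor,t=2,s]
e12 deliver 0→1: 1[part,t=1,s]
e13 deliver 1→0: ·
e14 deliver 0→2: 2[part,t=1,s]
e15 deliver 2→0: ·
e16 deliver 0→3: 3[part,t=1,s]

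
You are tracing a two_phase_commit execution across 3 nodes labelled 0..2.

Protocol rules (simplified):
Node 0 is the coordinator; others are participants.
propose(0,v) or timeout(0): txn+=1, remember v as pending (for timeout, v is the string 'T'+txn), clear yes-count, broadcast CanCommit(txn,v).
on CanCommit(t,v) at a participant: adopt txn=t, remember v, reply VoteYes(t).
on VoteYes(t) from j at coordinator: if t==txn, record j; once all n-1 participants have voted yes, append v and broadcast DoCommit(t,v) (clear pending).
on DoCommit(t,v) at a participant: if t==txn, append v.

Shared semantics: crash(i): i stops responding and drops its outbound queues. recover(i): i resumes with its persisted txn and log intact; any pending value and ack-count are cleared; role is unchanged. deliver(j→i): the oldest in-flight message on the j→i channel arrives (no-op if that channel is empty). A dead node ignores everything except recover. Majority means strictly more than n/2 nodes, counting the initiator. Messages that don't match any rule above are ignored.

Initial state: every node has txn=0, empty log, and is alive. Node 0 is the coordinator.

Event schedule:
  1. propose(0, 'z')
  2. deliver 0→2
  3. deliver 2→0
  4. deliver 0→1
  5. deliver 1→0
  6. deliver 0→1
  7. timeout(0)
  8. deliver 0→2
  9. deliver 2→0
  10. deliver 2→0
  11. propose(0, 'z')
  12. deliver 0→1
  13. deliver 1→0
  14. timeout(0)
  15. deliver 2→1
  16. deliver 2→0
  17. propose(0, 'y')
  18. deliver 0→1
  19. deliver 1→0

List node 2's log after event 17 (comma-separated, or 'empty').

z

step 1 propose(0,'z'): 0={coor,t=1,log=-}
step 2 deliver 0→2: 2={part,t=1,log=-}
step 3 deliver 2→0: —
step 4 deliver 0→1: 1={part,t=1,log=-}
step 5 deliver 1→0: 0={coor,t=1,log=z}
step 6 deliver 0→1: 1={part,t=1,log=z}
step 7 timeout(0): 0={coor,t=2,log=z}
step 8 deliver 0→2: 2={part,t=1,log=z}
step 9 deliver 2→0: —
step 10 deliver 2→0: —
step 11 propose(0,'z'): 0={coor,t=3,log=z}
step 12 deliver 0→1: 1={part,t=2,log=z}
step 13 deliver 1→0: —
step 14 timeout(0): 0={coor,t=4,log=z}
step 15 deliver 2→1: —
step 16 deliver 2→0: —
step 17 propose(0,'y'): 0={coor,t=5,log=z}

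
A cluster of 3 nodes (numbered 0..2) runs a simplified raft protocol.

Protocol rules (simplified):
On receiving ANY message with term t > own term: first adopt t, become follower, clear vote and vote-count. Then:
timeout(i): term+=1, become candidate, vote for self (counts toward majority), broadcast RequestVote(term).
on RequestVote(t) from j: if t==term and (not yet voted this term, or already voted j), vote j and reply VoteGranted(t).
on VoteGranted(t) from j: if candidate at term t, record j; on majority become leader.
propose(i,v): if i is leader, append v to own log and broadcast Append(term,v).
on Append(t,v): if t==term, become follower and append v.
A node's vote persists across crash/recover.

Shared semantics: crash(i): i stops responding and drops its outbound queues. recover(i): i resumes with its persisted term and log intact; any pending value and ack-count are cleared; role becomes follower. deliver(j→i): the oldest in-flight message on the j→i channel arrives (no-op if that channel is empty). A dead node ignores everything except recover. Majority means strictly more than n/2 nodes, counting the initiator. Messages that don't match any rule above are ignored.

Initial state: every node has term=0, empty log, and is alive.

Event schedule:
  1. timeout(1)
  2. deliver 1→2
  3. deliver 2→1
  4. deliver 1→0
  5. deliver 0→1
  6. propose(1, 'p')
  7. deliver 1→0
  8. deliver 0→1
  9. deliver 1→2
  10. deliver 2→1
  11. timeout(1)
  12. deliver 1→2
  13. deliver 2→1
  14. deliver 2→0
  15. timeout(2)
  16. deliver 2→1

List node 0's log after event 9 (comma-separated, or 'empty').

p

step 1 timeout(1): 1={cand,t=1,log=-}
step 2 deliver 1→2: 2={foll,t=1,log=-}
step 3 deliver 2→1: 1={lead,t=1,log=-}
step 4 deliver 1→0: 0={foll,t=1,log=-}
step 5 deliver 0→1: —
step 6 propose(1,'p'): 1={lead,t=1,log=p}
step 7 deliver 1→0: 0={foll,t=1,log=p}
step 8 deliver 0→1: —
step 9 deliver 1→2: 2={foll,t=1,log=p}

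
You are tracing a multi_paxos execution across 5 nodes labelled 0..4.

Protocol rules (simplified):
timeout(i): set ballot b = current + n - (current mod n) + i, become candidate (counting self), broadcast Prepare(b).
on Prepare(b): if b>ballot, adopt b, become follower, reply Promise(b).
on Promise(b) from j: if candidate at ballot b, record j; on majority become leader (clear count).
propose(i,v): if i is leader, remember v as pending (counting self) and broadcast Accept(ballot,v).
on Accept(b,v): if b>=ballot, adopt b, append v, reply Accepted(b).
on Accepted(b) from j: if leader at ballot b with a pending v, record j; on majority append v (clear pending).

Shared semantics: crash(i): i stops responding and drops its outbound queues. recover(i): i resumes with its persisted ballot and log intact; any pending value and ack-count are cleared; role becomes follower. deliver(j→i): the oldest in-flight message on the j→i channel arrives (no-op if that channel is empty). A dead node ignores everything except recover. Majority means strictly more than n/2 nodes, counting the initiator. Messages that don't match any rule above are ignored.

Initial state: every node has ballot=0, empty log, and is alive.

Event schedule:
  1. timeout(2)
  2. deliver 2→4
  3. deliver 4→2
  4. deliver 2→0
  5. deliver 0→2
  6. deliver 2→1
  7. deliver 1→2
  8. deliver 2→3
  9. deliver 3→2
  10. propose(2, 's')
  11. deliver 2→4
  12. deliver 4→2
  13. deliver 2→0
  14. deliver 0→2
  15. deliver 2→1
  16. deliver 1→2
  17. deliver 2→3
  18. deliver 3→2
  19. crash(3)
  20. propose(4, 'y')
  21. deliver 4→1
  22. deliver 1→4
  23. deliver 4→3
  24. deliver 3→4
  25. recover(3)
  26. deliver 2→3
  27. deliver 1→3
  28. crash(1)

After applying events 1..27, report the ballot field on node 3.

1. timeout(2):  <2:cand b7 ->
2. deliver 2→4:  <4:foll b7 ->
3. deliver 4→2:  nop
4. deliver 2→0:  <0:foll b7 ->
5. deliver 0→2:  <2:lead b7 ->
6. deliver 2→1:  <1:foll b7 ->
7. deliver 1→2:  nop
8. deliver 2→3:  <3:foll b7 ->
9. deliver 3→2:  nop
10. propose(2,'s'):  nop
11. deliver 2→4:  <4:foll b7 s>
12. deliver 4→2:  nop
13. deliver 2→0:  <0:foll b7 s>
14. deliver 0→2:  <2:lead b7 s>
15. deliver 2→1:  <1:foll b7 s>
16. deliver 1→2:  nop
17. deliver 2→3:  <3:foll b7 s>
18. deliver 3→2:  nop
19. crash(3):  <3:✗foll b7 s>
20. propose(4,'y'):  nop
21. deliver 4→1:  nop
22. deliver 1→4:  nop
23. deliver 4→3:  nop
24. deliver 3→4:  nop
25. recover(3):  <3:foll b7 s>
26. deliver 2→3:  nop
27. deliver 1→3:  nop

7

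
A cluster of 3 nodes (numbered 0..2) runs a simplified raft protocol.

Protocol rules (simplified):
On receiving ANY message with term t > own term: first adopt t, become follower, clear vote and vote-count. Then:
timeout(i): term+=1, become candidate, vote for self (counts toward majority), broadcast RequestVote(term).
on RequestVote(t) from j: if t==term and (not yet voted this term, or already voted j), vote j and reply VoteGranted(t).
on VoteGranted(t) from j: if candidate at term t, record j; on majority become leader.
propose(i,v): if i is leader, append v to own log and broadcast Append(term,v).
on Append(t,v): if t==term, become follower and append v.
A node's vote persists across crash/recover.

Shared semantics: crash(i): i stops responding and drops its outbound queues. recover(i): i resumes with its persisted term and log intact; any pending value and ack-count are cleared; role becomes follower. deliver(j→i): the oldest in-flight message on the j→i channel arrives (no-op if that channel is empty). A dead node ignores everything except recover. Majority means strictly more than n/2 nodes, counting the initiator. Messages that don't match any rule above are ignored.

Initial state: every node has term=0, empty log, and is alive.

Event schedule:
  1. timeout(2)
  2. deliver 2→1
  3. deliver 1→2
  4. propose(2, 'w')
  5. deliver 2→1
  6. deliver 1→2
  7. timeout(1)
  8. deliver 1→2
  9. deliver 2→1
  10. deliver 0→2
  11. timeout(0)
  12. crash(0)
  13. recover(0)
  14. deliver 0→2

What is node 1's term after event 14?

2

1. timeout(2):  <2:cand t1 ->
2. deliver 2→1:  <1:foll t1 ->
3. deliver 1→2:  <2:lead t1 ->
4. propose(2,'w'):  <2:lead t1 w>
5. deliver 2→1:  <1:foll t1 w>
6. deliver 1→2:  nop
7. timeout(1):  <1:cand t2 w>
8. deliver 1→2:  <2:foll t2 w>
9. deliver 2→1:  <1:lead t2 w>
10. deliver 0→2:  nop
11. timeout(0):  <0:cand t1 ->
12. crash(0):  <0:✗cand t1 ->
13. recover(0):  <0:foll t1 ->
14. deliver 0→2:  nop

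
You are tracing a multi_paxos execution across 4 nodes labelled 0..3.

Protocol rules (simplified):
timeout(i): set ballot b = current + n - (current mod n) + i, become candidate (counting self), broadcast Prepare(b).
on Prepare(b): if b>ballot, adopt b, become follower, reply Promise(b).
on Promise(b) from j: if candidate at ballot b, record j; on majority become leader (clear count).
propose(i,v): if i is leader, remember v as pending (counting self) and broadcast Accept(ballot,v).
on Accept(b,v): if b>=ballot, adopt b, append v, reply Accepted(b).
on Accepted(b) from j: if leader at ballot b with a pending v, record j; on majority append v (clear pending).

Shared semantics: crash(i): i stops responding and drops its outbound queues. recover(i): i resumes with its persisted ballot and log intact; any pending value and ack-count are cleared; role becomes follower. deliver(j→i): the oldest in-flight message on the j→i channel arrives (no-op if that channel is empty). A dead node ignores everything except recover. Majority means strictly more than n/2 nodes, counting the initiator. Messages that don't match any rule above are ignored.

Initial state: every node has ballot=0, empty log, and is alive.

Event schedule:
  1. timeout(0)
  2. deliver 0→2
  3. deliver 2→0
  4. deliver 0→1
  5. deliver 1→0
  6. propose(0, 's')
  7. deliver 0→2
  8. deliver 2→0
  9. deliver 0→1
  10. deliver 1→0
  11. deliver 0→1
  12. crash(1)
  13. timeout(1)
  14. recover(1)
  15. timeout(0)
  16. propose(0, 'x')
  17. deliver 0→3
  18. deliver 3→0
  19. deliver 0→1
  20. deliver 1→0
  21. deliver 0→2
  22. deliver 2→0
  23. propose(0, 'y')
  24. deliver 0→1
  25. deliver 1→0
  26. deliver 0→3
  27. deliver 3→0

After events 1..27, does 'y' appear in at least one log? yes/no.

yes

step 1 timeout(0): 0={cand,b=4,log=-}
step 2 deliver 0→2: 2={foll,b=4,log=-}
step 3 deliver 2→0: —
step 4 deliver 0→1: 1={foll,b=4,log=-}
step 5 deliver 1→0: 0={lead,b=4,log=-}
step 6 propose(0,'s'): —
step 7 deliver 0→2: 2={foll,b=4,log=s}
step 8 deliver 2→0: —
step 9 deliver 0→1: 1={foll,b=4,log=s}
step 10 deliver 1→0: 0={lead,b=4,log=s}
step 11 deliver 0→1: —
step 12 crash(1): 1={✗foll,b=4,log=s}
step 13 timeout(1): —
step 14 recover(1): 1={foll,b=4,log=s}
step 15 timeout(0): 0={cand,b=8,log=s}
step 16 propose(0,'x'): —
step 17 deliver 0→3: 3={foll,b=4,log=-}
step 18 deliver 3→0: —
step 19 deliver 0→1: 1={foll,b=8,log=s}
step 20 deliver 1→0: —
step 21 deliver 0→2: 2={foll,b=8,log=s}
step 22 deliver 2→0: 0={lead,b=8,log=s}
step 23 propose(0,'y'): —
step 24 deliver 0→1: 1={foll,b=8,log=s,y}
step 25 deliver 1→0: —
step 26 deliver 0→3: 3={foll,b=4,log=s}
step 27 deliver 3→0: —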